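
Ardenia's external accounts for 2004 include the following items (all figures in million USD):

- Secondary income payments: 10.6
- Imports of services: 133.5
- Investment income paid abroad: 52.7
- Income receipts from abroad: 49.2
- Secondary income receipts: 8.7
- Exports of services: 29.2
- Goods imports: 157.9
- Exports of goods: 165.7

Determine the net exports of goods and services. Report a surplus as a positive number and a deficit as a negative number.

Goods balance = 165.7 - 157.9 = 7.8
Services balance = 29.2 - 133.5 = -104.3
Trade balance (goods + services) = 7.8 + (-104.3) = -96.5

-96.5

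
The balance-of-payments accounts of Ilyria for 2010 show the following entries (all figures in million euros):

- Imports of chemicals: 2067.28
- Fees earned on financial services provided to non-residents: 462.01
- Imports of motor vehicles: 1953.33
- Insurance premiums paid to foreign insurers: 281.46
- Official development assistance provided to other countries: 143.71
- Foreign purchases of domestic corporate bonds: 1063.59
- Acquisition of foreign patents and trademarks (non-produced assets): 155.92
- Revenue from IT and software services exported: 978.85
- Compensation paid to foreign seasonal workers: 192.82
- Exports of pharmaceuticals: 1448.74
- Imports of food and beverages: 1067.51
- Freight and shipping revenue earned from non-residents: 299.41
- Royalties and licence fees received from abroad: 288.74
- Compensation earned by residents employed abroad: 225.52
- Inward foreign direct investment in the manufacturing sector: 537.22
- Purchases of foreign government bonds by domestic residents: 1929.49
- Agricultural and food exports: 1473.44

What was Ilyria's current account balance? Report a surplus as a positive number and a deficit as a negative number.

Goods: 1473.44 - 1953.33 - 2067.28 - 1067.51 + 1448.74 = -2165.94
Services: 299.41 + 462.01 + 288.74 + 978.85 - 281.46 = 1747.55
Primary income: 225.52 - 192.82 = 32.70
Secondary income: -143.71
Current account = (-2165.94) + 1747.55 + 32.70 + (-143.71) = -529.40
(Excluded from the current account — financial account: foreign purchases of domestic corporate bonds 1063.59, inward foreign direct investment in the manufacturing sector 537.22, purchases of foreign government bonds by domestic residents 1929.49; capital account: acquisition of foreign patents and trademarks (non-produced assets) 155.92.)

-529.40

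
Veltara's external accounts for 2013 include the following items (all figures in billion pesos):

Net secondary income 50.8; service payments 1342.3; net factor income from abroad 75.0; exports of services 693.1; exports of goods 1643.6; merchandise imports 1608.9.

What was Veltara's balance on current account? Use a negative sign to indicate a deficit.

-488.7

Goods balance = 1643.6 - 1608.9 = 34.7
Services balance = 693.1 - 1342.3 = -649.2
Trade balance (goods + services) = 34.7 + (-649.2) = -614.5
Net primary income = 75.0
Net secondary income = 50.8
Current account = -614.5 + 75.0 + 50.8 = -488.7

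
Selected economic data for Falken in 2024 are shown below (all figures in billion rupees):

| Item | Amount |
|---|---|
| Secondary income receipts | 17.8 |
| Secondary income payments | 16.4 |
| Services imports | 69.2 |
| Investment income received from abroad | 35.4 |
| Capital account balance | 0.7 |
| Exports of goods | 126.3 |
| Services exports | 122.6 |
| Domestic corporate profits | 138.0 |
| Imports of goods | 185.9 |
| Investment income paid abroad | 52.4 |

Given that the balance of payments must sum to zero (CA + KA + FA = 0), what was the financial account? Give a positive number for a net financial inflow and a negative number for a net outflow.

Goods balance = 126.3 - 185.9 = -59.6
Services balance = 122.6 - 69.2 = 53.4
Trade balance (goods + services) = -59.6 + 53.4 = -6.2
Net primary income = 35.4 - 52.4 = -17.0
Net secondary income = 17.8 - 16.4 = 1.4
Current account = -6.2 + (-17.0) + 1.4 = -21.8
Financial account = -(-21.8 + 0.7) = 21.1

21.1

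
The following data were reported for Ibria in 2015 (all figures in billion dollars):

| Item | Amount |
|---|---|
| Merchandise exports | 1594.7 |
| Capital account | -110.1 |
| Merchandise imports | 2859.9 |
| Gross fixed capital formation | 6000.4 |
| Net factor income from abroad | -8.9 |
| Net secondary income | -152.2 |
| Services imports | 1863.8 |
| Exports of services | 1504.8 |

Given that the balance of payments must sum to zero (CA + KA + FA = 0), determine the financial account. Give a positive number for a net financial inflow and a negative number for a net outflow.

Goods balance = 1594.7 - 2859.9 = -1265.2
Services balance = 1504.8 - 1863.8 = -359.0
Trade balance (goods + services) = -1265.2 + (-359.0) = -1624.2
Net primary income = -8.9
Net secondary income = -152.2
Current account = -1624.2 + (-8.9) + (-152.2) = -1785.3
Financial account = -(-1785.3 + (-110.1)) = 1895.4

1895.4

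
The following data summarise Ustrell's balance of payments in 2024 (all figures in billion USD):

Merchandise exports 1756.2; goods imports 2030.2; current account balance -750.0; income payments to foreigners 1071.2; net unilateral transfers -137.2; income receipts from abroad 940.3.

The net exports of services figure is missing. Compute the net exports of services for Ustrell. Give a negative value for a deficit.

-207.9

Current account = goods balance + services balance + net primary income + net secondary income
Sum of the known components = -542.1
Net exports of services = CA - (known components) = -750.0 - (-542.1) = -207.9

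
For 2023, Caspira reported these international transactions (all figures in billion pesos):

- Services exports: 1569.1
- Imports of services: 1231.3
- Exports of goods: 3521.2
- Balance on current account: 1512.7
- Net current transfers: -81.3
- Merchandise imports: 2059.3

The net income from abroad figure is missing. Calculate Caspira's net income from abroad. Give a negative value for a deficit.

Current account = goods balance + services balance + net primary income + net secondary income
Sum of the known components = 1718.4
Net income from abroad = CA - (known components) = 1512.7 - 1718.4 = -205.7

-205.7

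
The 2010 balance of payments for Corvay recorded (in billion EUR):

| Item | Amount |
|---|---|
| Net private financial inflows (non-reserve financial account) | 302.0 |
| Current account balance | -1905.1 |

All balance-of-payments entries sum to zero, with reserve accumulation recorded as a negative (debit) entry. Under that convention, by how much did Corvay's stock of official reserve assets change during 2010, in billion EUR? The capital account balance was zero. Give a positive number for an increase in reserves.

Official reserve transactions balance = -((-1905.1) + 302.0) = 1603.1
An accumulation of reserves is recorded as a debit (negative entry), so the change in the stock of reserves is the negative of that balance.
Change in official reserves = -(1603.1) = -1603.1

-1603.1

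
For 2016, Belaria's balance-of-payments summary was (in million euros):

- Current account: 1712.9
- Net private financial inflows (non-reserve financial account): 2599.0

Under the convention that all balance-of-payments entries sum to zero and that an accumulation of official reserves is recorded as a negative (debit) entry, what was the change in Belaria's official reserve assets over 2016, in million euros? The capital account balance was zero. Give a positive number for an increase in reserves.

Official reserve transactions balance = -(1712.9 + 2599.0) = -4311.9
An accumulation of reserves is recorded as a debit (negative entry), so the change in the stock of reserves is the negative of that balance.
Change in official reserves = -(-4311.9) = 4311.9

4311.9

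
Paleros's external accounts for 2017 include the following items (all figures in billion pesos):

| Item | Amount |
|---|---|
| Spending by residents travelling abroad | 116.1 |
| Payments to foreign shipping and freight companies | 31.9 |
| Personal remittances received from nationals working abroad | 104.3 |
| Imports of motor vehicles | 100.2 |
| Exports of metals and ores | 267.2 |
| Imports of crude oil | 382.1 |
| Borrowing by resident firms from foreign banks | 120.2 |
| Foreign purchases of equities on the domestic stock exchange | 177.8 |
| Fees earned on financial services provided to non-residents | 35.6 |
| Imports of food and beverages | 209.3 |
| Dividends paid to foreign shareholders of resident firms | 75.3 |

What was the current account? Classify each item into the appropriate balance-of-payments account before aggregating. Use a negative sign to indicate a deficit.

Goods: -209.3 + 267.2 - 100.2 - 382.1 = -424.4
Services: 35.6 - 31.9 - 116.1 = -112.4
Primary income: -75.3
Secondary income: 104.3
Current account = (-424.4) + (-112.4) + (-75.3) + 104.3 = -507.8
(Excluded from the current account — financial account: borrowing by resident firms from foreign banks 120.2, foreign purchases of equities on the domestic stock exchange 177.8.)

-507.8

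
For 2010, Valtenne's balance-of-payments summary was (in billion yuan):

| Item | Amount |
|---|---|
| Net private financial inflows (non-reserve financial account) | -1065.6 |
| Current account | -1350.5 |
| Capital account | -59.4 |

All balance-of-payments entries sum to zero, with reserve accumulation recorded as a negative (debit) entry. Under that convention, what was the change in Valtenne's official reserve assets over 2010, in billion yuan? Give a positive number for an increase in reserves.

-2475.5

Official reserve transactions balance = -((-1350.5) + (-59.4) + (-1065.6)) = 2475.5
An accumulation of reserves is recorded as a debit (negative entry), so the change in the stock of reserves is the negative of that balance.
Change in official reserves = -(2475.5) = -2475.5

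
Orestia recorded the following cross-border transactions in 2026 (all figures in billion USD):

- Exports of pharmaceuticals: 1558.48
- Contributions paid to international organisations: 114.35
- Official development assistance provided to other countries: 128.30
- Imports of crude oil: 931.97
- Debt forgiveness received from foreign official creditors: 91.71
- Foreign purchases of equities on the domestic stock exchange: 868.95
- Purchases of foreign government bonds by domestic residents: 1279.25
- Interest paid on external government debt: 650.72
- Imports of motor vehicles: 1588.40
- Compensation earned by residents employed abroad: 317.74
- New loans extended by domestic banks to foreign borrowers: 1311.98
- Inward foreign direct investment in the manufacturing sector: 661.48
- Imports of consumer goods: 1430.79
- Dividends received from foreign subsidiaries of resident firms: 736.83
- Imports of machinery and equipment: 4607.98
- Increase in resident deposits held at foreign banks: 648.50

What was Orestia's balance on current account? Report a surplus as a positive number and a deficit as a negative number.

-6839.46

Goods: 1558.48 - 1430.79 - 1588.40 - 931.97 - 4607.98 = -7000.66
Primary income: 736.83 + 317.74 - 650.72 = 403.85
Secondary income: -128.30 - 114.35 = -242.65
Current account = (-7000.66) + 403.85 + (-242.65) = -6839.46
(Excluded from the current account — capital account: debt forgiveness received from foreign official creditors 91.71; financial account: foreign purchases of equities on the domestic stock exchange 868.95, purchases of foreign government bonds by domestic residents 1279.25, new loans extended by domestic banks to foreign borrowers 1311.98, inward foreign direct investment in the manufacturing sector 661.48, increase in resident deposits held at foreign banks 648.50.)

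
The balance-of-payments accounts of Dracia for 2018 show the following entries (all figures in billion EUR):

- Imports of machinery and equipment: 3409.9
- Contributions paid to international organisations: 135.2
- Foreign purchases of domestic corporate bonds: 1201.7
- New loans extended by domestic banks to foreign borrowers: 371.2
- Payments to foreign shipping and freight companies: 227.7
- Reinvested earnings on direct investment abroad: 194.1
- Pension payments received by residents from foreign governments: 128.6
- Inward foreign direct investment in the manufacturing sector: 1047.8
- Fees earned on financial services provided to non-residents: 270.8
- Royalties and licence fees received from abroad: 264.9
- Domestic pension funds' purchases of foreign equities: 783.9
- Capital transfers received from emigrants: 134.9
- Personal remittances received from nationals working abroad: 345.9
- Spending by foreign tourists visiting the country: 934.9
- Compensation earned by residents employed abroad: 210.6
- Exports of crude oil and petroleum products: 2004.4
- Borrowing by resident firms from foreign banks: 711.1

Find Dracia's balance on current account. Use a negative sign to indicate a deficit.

Goods: 2004.4 - 3409.9 = -1405.5
Services: 270.8 + 264.9 - 227.7 + 934.9 = 1242.9
Primary income: 210.6 + 194.1 = 404.7
Secondary income: -135.2 + 128.6 + 345.9 = 339.3
Current account = (-1405.5) + 1242.9 + 404.7 + 339.3 = 581.4
(Excluded from the current account — financial account: foreign purchases of domestic corporate bonds 1201.7, new loans extended by domestic banks to foreign borrowers 371.2, inward foreign direct investment in the manufacturing sector 1047.8, domestic pension funds' purchases of foreign equities 783.9, borrowing by resident firms from foreign banks 711.1; capital account: capital transfers received from emigrants 134.9.)

581.4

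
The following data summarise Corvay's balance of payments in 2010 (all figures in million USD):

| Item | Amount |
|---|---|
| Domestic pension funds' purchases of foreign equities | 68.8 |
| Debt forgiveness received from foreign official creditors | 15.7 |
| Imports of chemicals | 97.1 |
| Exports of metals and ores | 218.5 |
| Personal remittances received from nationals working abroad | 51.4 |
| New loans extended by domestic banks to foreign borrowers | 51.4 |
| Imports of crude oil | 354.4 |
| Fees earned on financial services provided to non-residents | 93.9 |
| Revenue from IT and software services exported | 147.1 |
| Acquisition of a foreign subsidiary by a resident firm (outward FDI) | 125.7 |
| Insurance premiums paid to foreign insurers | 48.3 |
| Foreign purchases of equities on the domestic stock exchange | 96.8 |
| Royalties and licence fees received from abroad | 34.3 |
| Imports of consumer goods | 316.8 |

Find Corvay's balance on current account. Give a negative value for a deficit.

-271.4

Goods: -354.4 + 218.5 - 316.8 - 97.1 = -549.8
Services: -48.3 + 34.3 + 147.1 + 93.9 = 227.0
Secondary income: 51.4
Current account = (-549.8) + 227.0 + 51.4 = -271.4
(Excluded from the current account — financial account: domestic pension funds' purchases of foreign equities 68.8, new loans extended by domestic banks to foreign borrowers 51.4, acquisition of a foreign subsidiary by a resident firm (outward FDI) 125.7, foreign purchases of equities on the domestic stock exchange 96.8; capital account: debt forgiveness received from foreign official creditors 15.7.)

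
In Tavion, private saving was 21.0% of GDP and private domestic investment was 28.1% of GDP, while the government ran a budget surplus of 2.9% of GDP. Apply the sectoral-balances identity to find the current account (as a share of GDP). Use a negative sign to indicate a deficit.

By the sectoral-balances identity, CA = (S_private - I) + (T - G).
Private balance = 21.0 - 28.1 = -7.1
Government balance (T - G) = 2.9
CA = -7.1 + 2.9 = -4.2

-4.2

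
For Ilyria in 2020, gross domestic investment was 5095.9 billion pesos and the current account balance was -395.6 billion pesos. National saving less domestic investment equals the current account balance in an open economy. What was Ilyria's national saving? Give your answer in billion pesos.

S - I = CA (net lending to the rest of the world).
S = I + CA = 5095.9 + (-395.6) = 4700.3

4700.3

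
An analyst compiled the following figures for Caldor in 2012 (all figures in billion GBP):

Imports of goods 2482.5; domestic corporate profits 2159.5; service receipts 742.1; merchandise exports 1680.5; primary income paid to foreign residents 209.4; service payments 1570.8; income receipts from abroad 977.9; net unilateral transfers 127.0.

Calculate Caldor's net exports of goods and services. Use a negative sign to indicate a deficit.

-1630.7

Goods balance = 1680.5 - 2482.5 = -802.0
Services balance = 742.1 - 1570.8 = -828.7
Trade balance (goods + services) = -802.0 + (-828.7) = -1630.7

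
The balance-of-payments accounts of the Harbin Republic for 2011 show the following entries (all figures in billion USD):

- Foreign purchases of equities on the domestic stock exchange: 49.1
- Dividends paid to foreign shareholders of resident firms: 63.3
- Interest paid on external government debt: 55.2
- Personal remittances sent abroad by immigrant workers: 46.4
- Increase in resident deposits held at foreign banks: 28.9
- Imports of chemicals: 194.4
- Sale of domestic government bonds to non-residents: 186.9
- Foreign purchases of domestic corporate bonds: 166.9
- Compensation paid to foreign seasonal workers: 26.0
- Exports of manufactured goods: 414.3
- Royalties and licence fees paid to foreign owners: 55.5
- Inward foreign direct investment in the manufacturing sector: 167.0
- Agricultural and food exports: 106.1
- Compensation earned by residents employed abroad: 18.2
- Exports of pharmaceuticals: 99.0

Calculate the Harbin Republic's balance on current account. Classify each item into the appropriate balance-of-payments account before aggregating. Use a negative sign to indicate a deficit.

Goods: -194.4 + 99.0 + 414.3 + 106.1 = 425.0
Services: -55.5
Primary income: -26.0 + 18.2 - 63.3 - 55.2 = -126.3
Secondary income: -46.4
Current account = 425.0 + (-55.5) + (-126.3) + (-46.4) = 196.8
(Excluded from the current account — financial account: foreign purchases of equities on the domestic stock exchange 49.1, increase in resident deposits held at foreign banks 28.9, sale of domestic government bonds to non-residents 186.9, foreign purchases of domestic corporate bonds 166.9, inward foreign direct investment in the manufacturing sector 167.0.)

196.8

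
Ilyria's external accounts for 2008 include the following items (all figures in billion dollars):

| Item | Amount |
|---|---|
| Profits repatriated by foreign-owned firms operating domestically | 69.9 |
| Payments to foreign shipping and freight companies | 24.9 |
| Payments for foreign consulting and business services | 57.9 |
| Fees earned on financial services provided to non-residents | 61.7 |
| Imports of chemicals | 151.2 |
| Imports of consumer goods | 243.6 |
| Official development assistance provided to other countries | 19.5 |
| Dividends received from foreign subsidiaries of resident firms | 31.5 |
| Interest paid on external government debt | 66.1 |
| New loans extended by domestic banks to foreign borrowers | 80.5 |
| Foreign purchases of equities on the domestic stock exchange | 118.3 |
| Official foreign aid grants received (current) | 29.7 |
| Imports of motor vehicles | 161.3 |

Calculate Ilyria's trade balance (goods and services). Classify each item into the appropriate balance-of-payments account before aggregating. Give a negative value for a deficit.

Goods: -151.2 - 243.6 - 161.3 = -556.1
Services: -24.9 + 61.7 - 57.9 = -21.1
Trade balance = -556.1 + (-21.1) = -577.2
(Excluded from the trade balance — primary income: profits repatriated by foreign-owned firms operating domestically 69.9, dividends received from foreign subsidiaries of resident firms 31.5, interest paid on external government debt 66.1; secondary income: official development assistance provided to other countries 19.5, official foreign aid grants received (current) 29.7; financial account: new loans extended by domestic banks to foreign borrowers 80.5, foreign purchases of equities on the domestic stock exchange 118.3.)

-577.2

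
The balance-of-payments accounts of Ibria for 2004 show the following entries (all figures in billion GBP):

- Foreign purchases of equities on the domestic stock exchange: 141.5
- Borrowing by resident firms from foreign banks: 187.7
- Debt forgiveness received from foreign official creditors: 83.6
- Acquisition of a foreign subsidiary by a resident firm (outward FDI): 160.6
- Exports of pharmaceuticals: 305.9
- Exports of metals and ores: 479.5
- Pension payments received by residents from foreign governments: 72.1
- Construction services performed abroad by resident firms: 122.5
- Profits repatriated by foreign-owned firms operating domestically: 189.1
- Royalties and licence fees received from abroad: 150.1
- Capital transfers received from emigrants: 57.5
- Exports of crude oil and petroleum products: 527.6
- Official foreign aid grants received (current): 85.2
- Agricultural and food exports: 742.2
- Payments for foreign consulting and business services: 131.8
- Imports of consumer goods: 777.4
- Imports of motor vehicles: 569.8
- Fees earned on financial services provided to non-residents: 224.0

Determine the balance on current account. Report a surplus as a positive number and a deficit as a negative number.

Goods: 479.5 + 527.6 + 305.9 - 777.4 - 569.8 + 742.2 = 708.0
Services: -131.8 + 224.0 + 122.5 + 150.1 = 364.8
Primary income: -189.1
Secondary income: 72.1 + 85.2 = 157.3
Current account = 708.0 + 364.8 + (-189.1) + 157.3 = 1041.0
(Excluded from the current account — financial account: foreign purchases of equities on the domestic stock exchange 141.5, borrowing by resident firms from foreign banks 187.7, acquisition of a foreign subsidiary by a resident firm (outward FDI) 160.6; capital account: debt forgiveness received from foreign official creditors 83.6, capital transfers received from emigrants 57.5.)

1041.0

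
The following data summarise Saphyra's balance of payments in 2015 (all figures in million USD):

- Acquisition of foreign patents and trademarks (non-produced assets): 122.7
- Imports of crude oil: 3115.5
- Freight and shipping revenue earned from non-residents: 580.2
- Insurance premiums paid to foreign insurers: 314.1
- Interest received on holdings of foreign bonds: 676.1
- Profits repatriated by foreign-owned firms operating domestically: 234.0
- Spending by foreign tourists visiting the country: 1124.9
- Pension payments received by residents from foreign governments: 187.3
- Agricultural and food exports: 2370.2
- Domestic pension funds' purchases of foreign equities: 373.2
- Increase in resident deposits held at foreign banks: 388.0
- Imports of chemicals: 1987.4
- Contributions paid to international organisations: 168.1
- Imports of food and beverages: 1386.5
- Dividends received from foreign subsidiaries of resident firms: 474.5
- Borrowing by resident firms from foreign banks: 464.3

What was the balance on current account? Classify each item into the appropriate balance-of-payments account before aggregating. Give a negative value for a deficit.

-1792.4

Goods: -1386.5 + 2370.2 - 3115.5 - 1987.4 = -4119.2
Services: 1124.9 + 580.2 - 314.1 = 1391.0
Primary income: -234.0 + 676.1 + 474.5 = 916.6
Secondary income: -168.1 + 187.3 = 19.2
Current account = (-4119.2) + 1391.0 + 916.6 + 19.2 = -1792.4
(Excluded from the current account — capital account: acquisition of foreign patents and trademarks (non-produced assets) 122.7; financial account: domestic pension funds' purchases of foreign equities 373.2, increase in resident deposits held at foreign banks 388.0, borrowing by resident firms from foreign banks 464.3.)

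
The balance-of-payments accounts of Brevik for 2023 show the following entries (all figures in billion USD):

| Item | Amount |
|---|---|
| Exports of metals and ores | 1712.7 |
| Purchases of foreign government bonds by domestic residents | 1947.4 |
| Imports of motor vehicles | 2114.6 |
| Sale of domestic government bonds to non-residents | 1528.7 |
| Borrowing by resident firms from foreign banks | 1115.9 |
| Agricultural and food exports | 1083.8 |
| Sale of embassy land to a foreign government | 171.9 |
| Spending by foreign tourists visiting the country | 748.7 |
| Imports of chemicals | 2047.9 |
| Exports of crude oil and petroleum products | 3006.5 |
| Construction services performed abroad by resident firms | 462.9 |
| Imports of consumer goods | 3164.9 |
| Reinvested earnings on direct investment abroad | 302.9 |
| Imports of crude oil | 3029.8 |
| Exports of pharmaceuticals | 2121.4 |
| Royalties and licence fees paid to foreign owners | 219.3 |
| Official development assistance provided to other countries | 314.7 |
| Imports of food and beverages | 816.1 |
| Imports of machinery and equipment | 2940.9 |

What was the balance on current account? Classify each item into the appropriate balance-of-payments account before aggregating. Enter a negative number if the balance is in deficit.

-5209.3

Goods: -2940.9 - 2114.6 - 816.1 - 3029.8 + 1083.8 - 2047.9 - 3164.9 + 3006.5 + 1712.7 + 2121.4 = -6189.8
Services: -219.3 + 748.7 + 462.9 = 992.3
Primary income: 302.9
Secondary income: -314.7
Current account = (-6189.8) + 992.3 + 302.9 + (-314.7) = -5209.3
(Excluded from the current account — financial account: purchases of foreign government bonds by domestic residents 1947.4, sale of domestic government bonds to non-residents 1528.7, borrowing by resident firms from foreign banks 1115.9; capital account: sale of embassy land to a foreign government 171.9.)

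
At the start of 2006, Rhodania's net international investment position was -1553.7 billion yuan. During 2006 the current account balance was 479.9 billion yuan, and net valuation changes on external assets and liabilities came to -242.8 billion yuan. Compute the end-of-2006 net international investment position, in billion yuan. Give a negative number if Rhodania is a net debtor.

-1316.6

Change in NIIP = current account + net valuation change = 479.9 + (-242.8) = 237.1
End-of-year NIIP = -1553.7 + 237.1 = -1316.6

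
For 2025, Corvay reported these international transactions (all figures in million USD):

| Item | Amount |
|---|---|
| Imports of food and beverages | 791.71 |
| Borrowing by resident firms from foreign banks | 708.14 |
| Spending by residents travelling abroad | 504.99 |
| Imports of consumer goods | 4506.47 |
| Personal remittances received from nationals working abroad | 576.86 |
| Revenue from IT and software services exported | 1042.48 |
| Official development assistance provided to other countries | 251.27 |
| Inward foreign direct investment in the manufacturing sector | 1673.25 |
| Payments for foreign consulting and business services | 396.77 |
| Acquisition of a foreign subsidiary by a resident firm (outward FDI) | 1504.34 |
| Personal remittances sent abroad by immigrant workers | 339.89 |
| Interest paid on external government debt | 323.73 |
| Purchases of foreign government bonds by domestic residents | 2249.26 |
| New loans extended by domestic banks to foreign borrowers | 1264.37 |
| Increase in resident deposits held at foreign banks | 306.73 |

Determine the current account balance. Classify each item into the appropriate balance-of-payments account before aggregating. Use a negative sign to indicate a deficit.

-5495.49

Goods: -791.71 - 4506.47 = -5298.18
Services: -396.77 + 1042.48 - 504.99 = 140.72
Primary income: -323.73
Secondary income: -339.89 + 576.86 - 251.27 = -14.30
Current account = (-5298.18) + 140.72 + (-323.73) + (-14.30) = -5495.49
(Excluded from the current account — financial account: borrowing by resident firms from foreign banks 708.14, inward foreign direct investment in the manufacturing sector 1673.25, acquisition of a foreign subsidiary by a resident firm (outward FDI) 1504.34, purchases of foreign government bonds by domestic residents 2249.26, new loans extended by domestic banks to foreign borrowers 1264.37, increase in resident deposits held at foreign banks 306.73.)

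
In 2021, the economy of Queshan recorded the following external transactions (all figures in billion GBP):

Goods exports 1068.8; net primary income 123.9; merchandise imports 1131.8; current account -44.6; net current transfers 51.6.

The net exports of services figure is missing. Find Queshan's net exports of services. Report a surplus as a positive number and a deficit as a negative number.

-157.1

Current account = goods balance + services balance + net primary income + net secondary income
Sum of the known components = 112.5
Net exports of services = CA - (known components) = -44.6 - 112.5 = -157.1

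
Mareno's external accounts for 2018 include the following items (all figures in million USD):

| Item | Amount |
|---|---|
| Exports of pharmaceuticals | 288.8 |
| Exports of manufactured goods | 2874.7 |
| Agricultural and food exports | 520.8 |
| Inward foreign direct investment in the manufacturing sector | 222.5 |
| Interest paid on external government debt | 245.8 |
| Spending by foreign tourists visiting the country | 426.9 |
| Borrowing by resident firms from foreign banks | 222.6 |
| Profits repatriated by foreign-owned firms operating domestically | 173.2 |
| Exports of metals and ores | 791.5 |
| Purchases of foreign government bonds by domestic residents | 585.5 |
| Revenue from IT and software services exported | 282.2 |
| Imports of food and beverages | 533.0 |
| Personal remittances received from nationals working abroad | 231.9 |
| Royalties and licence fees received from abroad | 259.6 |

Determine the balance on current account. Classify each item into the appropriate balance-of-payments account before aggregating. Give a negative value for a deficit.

Goods: 288.8 - 533.0 + 791.5 + 520.8 + 2874.7 = 3942.8
Services: 282.2 + 426.9 + 259.6 = 968.7
Primary income: -245.8 - 173.2 = -419.0
Secondary income: 231.9
Current account = 3942.8 + 968.7 + (-419.0) + 231.9 = 4724.4
(Excluded from the current account — financial account: inward foreign direct investment in the manufacturing sector 222.5, borrowing by resident firms from foreign banks 222.6, purchases of foreign government bonds by domestic residents 585.5.)

4724.4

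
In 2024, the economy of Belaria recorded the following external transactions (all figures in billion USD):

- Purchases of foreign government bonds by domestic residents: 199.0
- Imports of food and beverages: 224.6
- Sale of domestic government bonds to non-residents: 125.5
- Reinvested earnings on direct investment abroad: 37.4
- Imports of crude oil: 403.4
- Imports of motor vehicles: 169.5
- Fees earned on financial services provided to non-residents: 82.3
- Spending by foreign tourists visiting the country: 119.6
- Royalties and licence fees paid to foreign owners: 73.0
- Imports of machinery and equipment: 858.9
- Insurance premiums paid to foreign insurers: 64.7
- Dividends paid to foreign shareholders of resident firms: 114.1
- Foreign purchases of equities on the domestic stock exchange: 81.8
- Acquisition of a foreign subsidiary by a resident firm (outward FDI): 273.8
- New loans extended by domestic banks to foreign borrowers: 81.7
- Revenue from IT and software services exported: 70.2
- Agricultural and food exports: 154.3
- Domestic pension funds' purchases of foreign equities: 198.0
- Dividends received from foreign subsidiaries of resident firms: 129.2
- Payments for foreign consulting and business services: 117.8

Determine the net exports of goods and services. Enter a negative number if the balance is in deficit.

Goods: -858.9 - 224.6 + 154.3 - 403.4 - 169.5 = -1502.1
Services: 82.3 + 70.2 - 117.8 + 119.6 - 64.7 - 73.0 = 16.6
Trade balance = -1502.1 + 16.6 = -1485.5
(Excluded from the trade balance — financial account: purchases of foreign government bonds by domestic residents 199.0, sale of domestic government bonds to non-residents 125.5, foreign purchases of equities on the domestic stock exchange 81.8, acquisition of a foreign subsidiary by a resident firm (outward FDI) 273.8, new loans extended by domestic banks to foreign borrowers 81.7, domestic pension funds' purchases of foreign equities 198.0; primary income: reinvested earnings on direct investment abroad 37.4, dividends paid to foreign shareholders of resident firms 114.1, dividends received from foreign subsidiaries of resident firms 129.2.)

-1485.5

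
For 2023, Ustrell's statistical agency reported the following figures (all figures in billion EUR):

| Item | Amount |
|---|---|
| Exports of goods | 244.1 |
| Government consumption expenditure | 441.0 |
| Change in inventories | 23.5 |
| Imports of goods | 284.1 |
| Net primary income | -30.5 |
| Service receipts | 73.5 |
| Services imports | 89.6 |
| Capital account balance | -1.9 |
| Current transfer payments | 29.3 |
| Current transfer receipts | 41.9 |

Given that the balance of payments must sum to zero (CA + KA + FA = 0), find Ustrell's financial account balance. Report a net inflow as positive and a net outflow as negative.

75.9

Goods balance = 244.1 - 284.1 = -40.0
Services balance = 73.5 - 89.6 = -16.1
Trade balance (goods + services) = -40.0 + (-16.1) = -56.1
Net primary income = -30.5
Net secondary income = 41.9 - 29.3 = 12.6
Current account = -56.1 + (-30.5) + 12.6 = -74.0
Financial account = -(-74.0 + (-1.9)) = 75.9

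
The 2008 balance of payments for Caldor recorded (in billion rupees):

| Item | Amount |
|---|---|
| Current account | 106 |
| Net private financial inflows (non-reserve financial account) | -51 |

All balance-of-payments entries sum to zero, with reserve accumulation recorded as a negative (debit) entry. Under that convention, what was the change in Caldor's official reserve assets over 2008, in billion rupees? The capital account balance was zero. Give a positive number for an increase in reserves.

55

Official reserve transactions balance = -(106 + (-51)) = -55
An accumulation of reserves is recorded as a debit (negative entry), so the change in the stock of reserves is the negative of that balance.
Change in official reserves = -(-55) = 55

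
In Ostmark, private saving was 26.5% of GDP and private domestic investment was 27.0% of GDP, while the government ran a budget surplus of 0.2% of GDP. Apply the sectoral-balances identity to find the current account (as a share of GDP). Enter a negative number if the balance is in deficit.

By the sectoral-balances identity, CA = (S_private - I) + (T - G).
Private balance = 26.5 - 27.0 = -0.5
Government balance (T - G) = 0.2
CA = -0.5 + 0.2 = -0.3

-0.3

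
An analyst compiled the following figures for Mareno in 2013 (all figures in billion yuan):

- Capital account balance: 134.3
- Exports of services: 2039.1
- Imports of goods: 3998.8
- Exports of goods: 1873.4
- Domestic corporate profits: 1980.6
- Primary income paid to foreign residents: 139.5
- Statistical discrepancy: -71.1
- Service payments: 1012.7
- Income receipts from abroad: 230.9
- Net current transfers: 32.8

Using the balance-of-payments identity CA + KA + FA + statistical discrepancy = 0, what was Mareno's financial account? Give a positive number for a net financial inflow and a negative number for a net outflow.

911.6

Goods balance = 1873.4 - 3998.8 = -2125.4
Services balance = 2039.1 - 1012.7 = 1026.4
Trade balance (goods + services) = -2125.4 + 1026.4 = -1099.0
Net primary income = 230.9 - 139.5 = 91.4
Net secondary income = 32.8
Current account = -1099.0 + 91.4 + 32.8 = -974.8
Financial account = -(-974.8 + 134.3 + (-71.1)) = 911.6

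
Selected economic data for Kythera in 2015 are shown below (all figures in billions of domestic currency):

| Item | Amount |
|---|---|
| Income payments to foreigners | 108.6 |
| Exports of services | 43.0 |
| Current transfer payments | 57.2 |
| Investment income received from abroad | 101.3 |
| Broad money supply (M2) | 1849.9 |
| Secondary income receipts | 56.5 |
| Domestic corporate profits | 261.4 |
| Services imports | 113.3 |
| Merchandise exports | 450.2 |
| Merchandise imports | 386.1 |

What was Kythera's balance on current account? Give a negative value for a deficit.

Goods balance = 450.2 - 386.1 = 64.1
Services balance = 43.0 - 113.3 = -70.3
Trade balance (goods + services) = 64.1 + (-70.3) = -6.2
Net primary income = 101.3 - 108.6 = -7.3
Net secondary income = 56.5 - 57.2 = -0.7
Current account = -6.2 + (-7.3) + (-0.7) = -14.2

-14.2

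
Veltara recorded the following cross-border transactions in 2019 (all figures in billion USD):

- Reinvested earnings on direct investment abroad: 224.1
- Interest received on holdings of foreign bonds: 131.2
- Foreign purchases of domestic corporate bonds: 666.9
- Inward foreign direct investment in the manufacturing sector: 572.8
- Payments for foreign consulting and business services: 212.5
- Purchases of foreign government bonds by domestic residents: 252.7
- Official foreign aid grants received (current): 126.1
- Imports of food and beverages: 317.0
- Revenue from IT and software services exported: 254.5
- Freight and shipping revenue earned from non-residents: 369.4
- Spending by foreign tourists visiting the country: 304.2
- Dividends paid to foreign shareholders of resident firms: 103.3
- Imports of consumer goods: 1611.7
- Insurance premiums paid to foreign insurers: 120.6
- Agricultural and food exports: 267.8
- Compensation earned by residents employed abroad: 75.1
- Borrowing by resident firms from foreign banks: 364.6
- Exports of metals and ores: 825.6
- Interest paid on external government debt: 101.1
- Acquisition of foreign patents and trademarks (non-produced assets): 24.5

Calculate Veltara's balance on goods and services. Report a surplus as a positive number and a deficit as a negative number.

Goods: 825.6 - 1611.7 + 267.8 - 317.0 = -835.3
Services: 369.4 - 212.5 - 120.6 + 254.5 + 304.2 = 595.0
Trade balance = -835.3 + 595.0 = -240.3
(Excluded from the trade balance — primary income: reinvested earnings on direct investment abroad 224.1, interest received on holdings of foreign bonds 131.2, dividends paid to foreign shareholders of resident firms 103.3, compensation earned by residents employed abroad 75.1, interest paid on external government debt 101.1; financial account: foreign purchases of domestic corporate bonds 666.9, inward foreign direct investment in the manufacturing sector 572.8, purchases of foreign government bonds by domestic residents 252.7, borrowing by resident firms from foreign banks 364.6; secondary income: official foreign aid grants received (current) 126.1; capital account: acquisition of foreign patents and trademarks (non-produced assets) 24.5.)

-240.3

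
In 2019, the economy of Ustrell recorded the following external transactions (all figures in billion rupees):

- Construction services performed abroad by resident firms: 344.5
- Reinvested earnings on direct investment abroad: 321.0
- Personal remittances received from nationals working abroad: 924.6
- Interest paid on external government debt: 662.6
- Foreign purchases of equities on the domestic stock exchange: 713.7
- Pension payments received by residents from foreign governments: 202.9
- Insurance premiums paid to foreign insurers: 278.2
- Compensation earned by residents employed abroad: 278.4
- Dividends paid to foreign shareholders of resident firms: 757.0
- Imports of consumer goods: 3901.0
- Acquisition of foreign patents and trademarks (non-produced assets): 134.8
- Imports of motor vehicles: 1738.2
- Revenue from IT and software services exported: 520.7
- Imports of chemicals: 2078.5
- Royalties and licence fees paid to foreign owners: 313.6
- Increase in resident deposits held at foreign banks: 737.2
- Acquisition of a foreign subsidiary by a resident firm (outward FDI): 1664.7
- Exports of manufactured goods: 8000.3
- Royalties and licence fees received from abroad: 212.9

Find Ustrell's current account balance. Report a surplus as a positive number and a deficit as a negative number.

Goods: -1738.2 + 8000.3 - 3901.0 - 2078.5 = 282.6
Services: 520.7 + 344.5 - 313.6 + 212.9 - 278.2 = 486.3
Primary income: -757.0 + 278.4 - 662.6 + 321.0 = -820.2
Secondary income: 924.6 + 202.9 = 1127.5
Current account = 282.6 + 486.3 + (-820.2) + 1127.5 = 1076.2
(Excluded from the current account — financial account: foreign purchases of equities on the domestic stock exchange 713.7, increase in resident deposits held at foreign banks 737.2, acquisition of a foreign subsidiary by a resident firm (outward FDI) 1664.7; capital account: acquisition of foreign patents and trademarks (non-produced assets) 134.8.)

1076.2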